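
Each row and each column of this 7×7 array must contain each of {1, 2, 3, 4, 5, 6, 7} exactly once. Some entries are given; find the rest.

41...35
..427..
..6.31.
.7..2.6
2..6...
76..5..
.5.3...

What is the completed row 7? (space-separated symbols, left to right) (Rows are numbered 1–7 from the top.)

1 5 7 3 4 6 2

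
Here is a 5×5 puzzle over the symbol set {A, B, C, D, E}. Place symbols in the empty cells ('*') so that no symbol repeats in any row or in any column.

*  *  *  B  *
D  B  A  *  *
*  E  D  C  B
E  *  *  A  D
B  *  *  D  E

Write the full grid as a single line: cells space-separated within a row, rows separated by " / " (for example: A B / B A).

C D E B A / D B A E C / A E D C B / E C B A D / B A C D E

(r2,c4): row 2 has {A,B,D}; column 4 has {A,B,C,D}, so it must be E.
(r2,c5): row 2 has {A,B,D,E}; column 5 has {B,D,E}, so it must be C.
(r3,c1): row 3 has {B,C,D,E}; column 1 has {B,D,E}, so it must be A.
(r4,c2): row 4 has {A,D,E}; column 2 has {B,E}, so it must be C.
(r4,c3): row 4 has {A,C,D,E}; column 3 has {A,D}, so it must be B.
(r5,c2): row 5 has {B,D,E}; column 2 has {B,C,E}, so it must be A.
(r5,c3): row 5 has {A,B,D,E}; column 3 has {A,B,D}, so it must be C.
(r1,c1): row 1 has {B}; column 1 has {A,B,D,E}, so it must be C.
(r1,c2): row 1 has {B,C}; column 2 has {A,B,C,E}, so it must be D.
(r1,c3): row 1 has {B,C,D}; column 3 has {A,B,C,D}, so it must be E.
(r1,c5): row 1 has {B,C,D,E}; column 5 has {B,C,D,E}, so it must be A.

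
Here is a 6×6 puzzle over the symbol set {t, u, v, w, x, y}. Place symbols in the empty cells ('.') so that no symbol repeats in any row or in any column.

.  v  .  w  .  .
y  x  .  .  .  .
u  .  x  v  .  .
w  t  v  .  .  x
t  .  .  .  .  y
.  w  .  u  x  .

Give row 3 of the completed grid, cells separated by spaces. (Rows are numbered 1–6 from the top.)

u y x v t w

(r1,c1) = x
(r2,c4) = t
(r3,c2) = y
(r4,c4) = y
(r4,c5) = u
(r5,c2) = u
(r5,c3) = w
(r5,c4) = x
(r5,c5) = v
(r6,c1) = v
(r6,c6) = t
(r1,c6) = u
(r2,c3) = u
(r2,c5) = w
(r2,c6) = v
(r3,c5) = t
(r3,c6) = w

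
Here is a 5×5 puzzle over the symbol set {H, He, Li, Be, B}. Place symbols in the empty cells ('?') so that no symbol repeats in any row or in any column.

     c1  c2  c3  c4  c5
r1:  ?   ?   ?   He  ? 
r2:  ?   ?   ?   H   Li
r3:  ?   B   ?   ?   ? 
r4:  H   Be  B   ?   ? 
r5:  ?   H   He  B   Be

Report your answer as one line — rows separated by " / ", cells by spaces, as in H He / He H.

Be Li H He B / B He Be H Li / He B Li Be H / H Be B Li He / Li H He B Be

(r1,c2) = Li
(r2,c2) = He
(r2,c3) = Be
(r4,c4) = Li
(r4,c5) = He
(r5,c1) = Li
(r1,c3) = H
(r1,c5) = B
(r2,c1) = B
(r3,c3) = Li
(r3,c4) = Be
(r3,c5) = H
(r1,c1) = Be
(r3,c1) = He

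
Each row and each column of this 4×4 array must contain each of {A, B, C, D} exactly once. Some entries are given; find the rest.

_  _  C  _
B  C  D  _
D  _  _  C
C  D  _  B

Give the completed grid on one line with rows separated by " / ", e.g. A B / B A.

A B C D / B C D A / D A B C / C D A B

row 1 has {C}; column 1 has {B,C,D} — only A is left for (r1,c1).
row 1 has {A,C}; column 2 has {C,D} — only B is left for (r1,c2).
row 1 has {A,B,C}; column 4 has {B,C} — only D is left for (r1,c4).
row 2 has {B,C,D}; column 4 has {B,C,D} — only A is left for (r2,c4).
row 3 has {C,D}; column 2 has {B,C,D} — only A is left for (r3,c2).
row 3 has {A,C,D}; column 3 has {C,D} — only B is left for (r3,c3).
row 4 has {B,C,D}; column 3 has {B,C,D} — only A is left for (r4,c3).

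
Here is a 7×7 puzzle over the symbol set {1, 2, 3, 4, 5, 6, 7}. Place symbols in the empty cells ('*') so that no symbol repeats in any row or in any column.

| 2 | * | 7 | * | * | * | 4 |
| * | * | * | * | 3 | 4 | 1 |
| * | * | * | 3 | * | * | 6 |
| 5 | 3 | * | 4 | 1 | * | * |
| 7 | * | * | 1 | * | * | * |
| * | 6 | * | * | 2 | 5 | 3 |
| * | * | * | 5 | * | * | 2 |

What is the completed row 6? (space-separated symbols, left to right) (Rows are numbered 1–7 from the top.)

(r1,c4) = 6
(r1,c5) = 5
(r2,c1) = 6
(r4,c7) = 7
(r5,c7) = 5
(r6,c4) = 7
(r1,c2) = 1
(r1,c6) = 3
(r2,c4) = 2
(r2,c3) = 5
(r2,c2) = 7
(r7,c2) = 4
(r5,c2) = 2
(r5,c6) = 6
(r3,c2) = 5
(r4,c6) = 2
(r5,c5) = 4
(r3,c5) = 7
(r3,c6) = 1
(r4,c3) = 6
(r5,c3) = 3
(r7,c3) = 1
(r7,c5) = 6
(r7,c6) = 7
(r3,c1) = 4
(r3,c3) = 2
(r6,c1) = 1
(r6,c3) = 4

1 6 4 7 2 5 3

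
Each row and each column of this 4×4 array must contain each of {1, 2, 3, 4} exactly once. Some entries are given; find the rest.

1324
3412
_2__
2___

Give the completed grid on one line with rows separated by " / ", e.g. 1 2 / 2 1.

1 3 2 4 / 3 4 1 2 / 4 2 3 1 / 2 1 4 3

(r3,c1) = 4
(r3,c3) = 3
(r3,c4) = 1
(r4,c2) = 1
(r4,c3) = 4
(r4,c4) = 3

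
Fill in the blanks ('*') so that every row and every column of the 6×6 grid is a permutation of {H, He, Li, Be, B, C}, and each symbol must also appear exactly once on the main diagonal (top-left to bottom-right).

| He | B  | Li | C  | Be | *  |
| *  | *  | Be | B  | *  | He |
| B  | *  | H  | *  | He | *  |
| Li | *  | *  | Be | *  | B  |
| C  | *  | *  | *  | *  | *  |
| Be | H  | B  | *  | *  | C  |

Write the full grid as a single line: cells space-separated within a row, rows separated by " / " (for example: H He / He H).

(r1,c6) = H
(r2,c1) = H
(r2,c2) = Li
(r2,c5) = C
(r3,c4) = Li
(r3,c6) = Be
(r4,c5) = H
(r5,c3) = He
(r5,c4) = H
(r5,c5) = B
(r5,c6) = Li
(r6,c4) = He
(r6,c5) = Li
(r3,c2) = C
(r4,c2) = He
(r4,c3) = C
(r5,c2) = Be

He B Li C Be H / H Li Be B C He / B C H Li He Be / Li He C Be H B / C Be He H B Li / Be H B He Li C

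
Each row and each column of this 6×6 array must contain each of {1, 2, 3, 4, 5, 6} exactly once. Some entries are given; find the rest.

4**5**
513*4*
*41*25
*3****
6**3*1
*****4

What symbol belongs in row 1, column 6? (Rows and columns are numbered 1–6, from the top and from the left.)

row 3 has {1,2,4,5}; column 1 has {4,5,6} — only 3 is left for (r3,c1).
row 3 has {1,2,3,4,5}; column 4 has {3,5} — only 6 is left for (r3,c4).
row 5 has {1,3,6}; column 5 has {2,4} — only 5 is left for (r5,c5).
row 2 has {1,3,4,5}; column 4 has {3,5,6} — only 2 is left for (r2,c4).
row 2 has {1,2,3,4,5}; column 6 has {1,4,5} — only 6 is left for (r2,c6).
row 4 has {3}; column 6 has {1,4,5,6} — only 2 is left for (r4,c6).
row 5 has {1,3,5,6}; column 2 has {1,3,4} — only 2 is left for (r5,c2).
row 5 has {1,2,3,5,6}; column 3 has {1,3} — only 4 is left for (r5,c3).
row 6 has {4}; column 4 has {2,3,5,6} — only 1 is left for (r6,c4).
row 1 has {4,5}; column 2 has {1,2,3,4} — only 6 is left for (r1,c2).
row 1 has {4,5,6}; column 3 has {1,3,4} — only 2 is left for (r1,c3).
row 1 has {2,4,5,6}; column 6 has {1,2,4,5,6} — only 3 is left for (r1,c6).

3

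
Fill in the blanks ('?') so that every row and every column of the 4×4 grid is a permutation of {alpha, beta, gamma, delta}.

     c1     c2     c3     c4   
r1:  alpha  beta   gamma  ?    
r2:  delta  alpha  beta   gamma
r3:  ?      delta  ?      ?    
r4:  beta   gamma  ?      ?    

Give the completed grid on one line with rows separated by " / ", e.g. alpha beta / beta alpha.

alpha beta gamma delta / delta alpha beta gamma / gamma delta alpha beta / beta gamma delta alpha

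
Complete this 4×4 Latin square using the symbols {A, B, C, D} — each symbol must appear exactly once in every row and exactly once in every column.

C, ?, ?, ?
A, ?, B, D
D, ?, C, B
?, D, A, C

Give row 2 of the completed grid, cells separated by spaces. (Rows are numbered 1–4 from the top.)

A C B D

(r1,c3) = D
(r1,c4) = A
(r2,c2) = C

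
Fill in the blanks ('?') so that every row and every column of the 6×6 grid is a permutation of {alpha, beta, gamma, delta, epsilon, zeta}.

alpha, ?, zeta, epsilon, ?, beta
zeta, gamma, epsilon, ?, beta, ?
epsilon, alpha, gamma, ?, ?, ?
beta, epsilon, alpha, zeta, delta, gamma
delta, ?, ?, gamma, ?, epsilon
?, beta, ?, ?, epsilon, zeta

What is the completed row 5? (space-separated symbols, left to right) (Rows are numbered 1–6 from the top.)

delta zeta beta gamma alpha epsilon

At row 1, column 2: row 1 has {alpha,beta,epsilon,zeta}; column 2 has {alpha,beta,gamma,epsilon}; that leaves delta.
At row 1, column 5: row 1 has {alpha,beta,delta,epsilon,zeta}; column 5 has {beta,delta,epsilon}; that leaves gamma.
At row 3, column 5: row 3 has {alpha,gamma,epsilon}; column 5 has {beta,gamma,delta,epsilon}; that leaves zeta.
At row 3, column 6: row 3 has {alpha,gamma,epsilon,zeta}; column 6 has {beta,gamma,epsilon,zeta}; that leaves delta.
At row 5, column 2: row 5 has {gamma,delta,epsilon}; column 2 has {alpha,beta,gamma,delta,epsilon}; that leaves zeta.
At row 5, column 3: row 5 has {gamma,delta,epsilon,zeta}; column 3 has {alpha,gamma,epsilon,zeta}; that leaves beta.
At row 5, column 5: row 5 has {beta,gamma,delta,epsilon,zeta}; column 5 has {beta,gamma,delta,epsilon,zeta}; that leaves alpha.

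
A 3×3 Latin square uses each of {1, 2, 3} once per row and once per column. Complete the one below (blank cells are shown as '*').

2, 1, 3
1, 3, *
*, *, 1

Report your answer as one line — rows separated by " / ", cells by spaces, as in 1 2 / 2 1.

row 2 has {1,3}; column 3 has {1,3} — only 2 is left for (r2,c3).
row 3 has {1}; column 1 has {1,2} — only 3 is left for (r3,c1).
row 3 has {1,3}; column 2 has {1,3} — only 2 is left for (r3,c2).

2 1 3 / 1 3 2 / 3 2 1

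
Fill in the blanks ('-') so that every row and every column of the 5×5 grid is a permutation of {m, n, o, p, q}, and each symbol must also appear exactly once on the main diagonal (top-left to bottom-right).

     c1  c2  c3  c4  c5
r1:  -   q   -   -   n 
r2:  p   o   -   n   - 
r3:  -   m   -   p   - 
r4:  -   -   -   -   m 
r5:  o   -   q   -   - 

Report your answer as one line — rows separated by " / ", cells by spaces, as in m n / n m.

m q p o n / p o m n q / q m n p o / n p o q m / o n q m p

Cell (r1,c1): row 1 has {n,q}; column 1 has {o,p}; the diagonal has {o} → m.
Cell (r1,c4): row 1 has {m,n,q}; column 4 has {n,p} → o.
Cell (r2,c3): row 2 has {n,o,p}; column 3 has {q} → m.
Cell (r2,c5): row 2 has {m,n,o,p}; column 5 has {m,n} → q.
Cell (r3,c3): row 3 has {m,p}; column 3 has {m,q}; the diagonal has {m,o} → n.
Cell (r3,c5): row 3 has {m,n,p}; column 5 has {m,n,q} → o.
Cell (r4,c4): row 4 has {m}; column 4 has {n,o,p}; the diagonal has {m,n,o} → q.
Cell (r5,c4): row 5 has {o,q}; column 4 has {n,o,p,q} → m.
Cell (r5,c5): row 5 has {m,o,q}; column 5 has {m,n,o,q}; the diagonal has {m,n,o,q} → p.
Cell (r1,c3): row 1 has {m,n,o,q}; column 3 has {m,n,q} → p.
Cell (r3,c1): row 3 has {m,n,o,p}; column 1 has {m,o,p} → q.
Cell (r4,c1): row 4 has {m,q}; column 1 has {m,o,p,q} → n.
Cell (r4,c2): row 4 has {m,n,q}; column 2 has {m,o,q} → p.
Cell (r4,c3): row 4 has {m,n,p,q}; column 3 has {m,n,p,q} → o.
Cell (r5,c2): row 5 has {m,o,p,q}; column 2 has {m,o,p,q} → n.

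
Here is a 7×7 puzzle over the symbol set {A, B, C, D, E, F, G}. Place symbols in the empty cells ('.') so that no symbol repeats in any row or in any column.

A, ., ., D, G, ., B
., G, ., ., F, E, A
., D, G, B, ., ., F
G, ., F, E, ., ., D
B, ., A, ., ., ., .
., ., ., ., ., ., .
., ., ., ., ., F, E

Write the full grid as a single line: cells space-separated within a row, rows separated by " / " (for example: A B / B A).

A F E D G C B / D G B C F E A / E D G B C A F / G C F E A B D / B E A F D G C / F B C A E D G / C A D G B F E

row 1 has {A,B,D,G}; column 6 has {E,F} — only C is left for (r1,c6).
row 2 has {A,E,F,G}; column 4 has {B,D,E} — only C is left for (r2,c4).
row 3 has {B,D,F,G}; column 6 has {C,E,F} — only A is left for (r3,c6).
row 4 has {D,E,F,G}; column 6 has {A,C,E,F} — only B is left for (r4,c6).
row 1 has {A,B,C,D,G}; column 3 has {A,F,G} — only E is left for (r1,c3).
row 2 has {A,C,E,F,G}; column 1 has {A,B,G} — only D is left for (r2,c1).
row 2 has {A,C,D,E,F,G}; column 3 has {A,E,F,G} — only B is left for (r2,c3).
row 7 has {E,F}; column 1 has {A,B,D,G} — only C is left for (r7,c1).
row 7 has {C,E,F}; column 3 has {A,B,E,F,G} — only D is left for (r7,c3).
row 1 has {A,B,C,D,E,G}; column 2 has {D,G} — only F is left for (r1,c2).
row 3 has {A,B,D,F,G}; column 1 has {A,B,C,D,G} — only E is left for (r3,c1).
row 3 has {A,B,D,E,F,G}; column 5 has {F,G} — only C is left for (r3,c5).
row 4 has {B,D,E,F,G}; column 5 has {C,F,G} — only A is left for (r4,c5).
row 6 is empty so far; column 1 has {A,B,C,D,E,G} — only F is left for (r6,c1).
row 6 has {F}; column 3 has {A,B,D,E,F,G} — only C is left for (r6,c3).
row 6 has {C,F}; column 7 has {A,B,D,E,F} — only G is left for (r6,c7).
row 7 has {C,D,E,F}; column 5 has {A,C,F,G} — only B is left for (r7,c5).
row 4 has {A,B,D,E,F,G}; column 2 has {D,F,G} — only C is left for (r4,c2).
row 5 has {A,B}; column 2 has {C,D,F,G} — only E is left for (r5,c2).
row 5 has {A,B,E}; column 5 has {A,B,C,F,G} — only D is left for (r5,c5).
row 5 has {A,B,D,E}; column 6 has {A,B,C,E,F} — only G is left for (r5,c6).
row 5 has {A,B,D,E,G}; column 7 has {A,B,D,E,F,G} — only C is left for (r5,c7).
row 6 has {C,F,G}; column 4 has {B,C,D,E} — only A is left for (r6,c4).
row 6 has {A,C,F,G}; column 5 has {A,B,C,D,F,G} — only E is left for (r6,c5).
row 6 has {A,C,E,F,G}; column 6 has {A,B,C,E,F,G} — only D is left for (r6,c6).
row 7 has {B,C,D,E,F}; column 2 has {C,D,E,F,G} — only A is left for (r7,c2).
row 7 has {A,B,C,D,E,F}; column 4 has {A,B,C,D,E} — only G is left for (r7,c4).
row 5 has {A,B,C,D,E,G}; column 4 has {A,B,C,D,E,G} — only F is left for (r5,c4).
row 6 has {A,C,D,E,F,G}; column 2 has {A,C,D,E,F,G} — only B is left for (r6,c2).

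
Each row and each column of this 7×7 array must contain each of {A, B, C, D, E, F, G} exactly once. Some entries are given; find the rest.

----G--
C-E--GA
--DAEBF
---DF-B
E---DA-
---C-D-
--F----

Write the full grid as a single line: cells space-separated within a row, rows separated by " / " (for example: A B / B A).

(r2,c5): row 2 has {A,C,E,G}; column 5 has {D,E,F,G}, so it must be B.
(r3,c1): row 3 has {A,B,D,E,F}; column 1 has {C,E}, so it must be G.
(r3,c2): row 3 has {A,B,D,E,F,G}; column 2 is empty so far, so it must be C.
(r4,c1): row 4 has {B,D,F}; column 1 has {C,E,G}, so it must be A.
(r6,c5): row 6 has {C,D}; column 5 has {B,D,E,F,G}, so it must be A.
(r7,c5): row 7 has {F}; column 5 has {A,B,D,E,F,G}, so it must be C.
(r7,c6): row 7 has {C,F}; column 6 has {A,B,D,G}, so it must be E.
(r2,c4): row 2 has {A,B,C,E,G}; column 4 has {A,C,D}, so it must be F.
(r4,c6): row 4 has {A,B,D,F}; column 6 has {A,B,D,E,G}, so it must be C.
(r1,c6): row 1 has {G}; column 6 has {A,B,C,D,E,G}, so it must be F.
(r2,c2): row 2 has {A,B,C,E,F,G}; column 2 has {C}, so it must be D.
(r4,c3): row 4 has {A,B,C,D,F}; column 3 has {D,E,F}, so it must be G.
(r6,c3): row 6 has {A,C,D}; column 3 has {D,E,F,G}, so it must be B.
(r4,c2): row 4 has {A,B,C,D,F,G}; column 2 has {C,D}, so it must be E.
(r5,c3): row 5 has {A,D,E}; column 3 has {B,D,E,F,G}, so it must be C.
(r5,c7): row 5 has {A,C,D,E}; column 7 has {A,B,F}, so it must be G.
(r6,c1): row 6 has {A,B,C,D}; column 1 has {A,C,E,G}, so it must be F.
(r6,c2): row 6 has {A,B,C,D,F}; column 2 has {C,D,E}, so it must be G.
(r6,c7): row 6 has {A,B,C,D,F,G}; column 7 has {A,B,F,G}, so it must be E.
(r7,c7): row 7 has {C,E,F}; column 7 has {A,B,E,F,G}, so it must be D.
(r1,c3): row 1 has {F,G}; column 3 has {B,C,D,E,F,G}, so it must be A.
(r1,c7): row 1 has {A,F,G}; column 7 has {A,B,D,E,F,G}, so it must be C.
(r5,c4): row 5 has {A,C,D,E,G}; column 4 has {A,C,D,F}, so it must be B.
(r7,c1): row 7 has {C,D,E,F}; column 1 has {A,C,E,F,G}, so it must be B.
(r7,c2): row 7 has {B,C,D,E,F}; column 2 has {C,D,E,G}, so it must be A.
(r7,c4): row 7 has {A,B,C,D,E,F}; column 4 has {A,B,C,D,F}, so it must be G.
(r1,c1): row 1 has {A,C,F,G}; column 1 has {A,B,C,E,F,G}, so it must be D.
(r1,c2): row 1 has {A,C,D,F,G}; column 2 has {A,C,D,E,G}, so it must be B.
(r1,c4): row 1 has {A,B,C,D,F,G}; column 4 has {A,B,C,D,F,G}, so it must be E.
(r5,c2): row 5 has {A,B,C,D,E,G}; column 2 has {A,B,C,D,E,G}, so it must be F.

D B A E G F C / C D E F B G A / G C D A E B F / A E G D F C B / E F C B D A G / F G B C A D E / B A F G C E D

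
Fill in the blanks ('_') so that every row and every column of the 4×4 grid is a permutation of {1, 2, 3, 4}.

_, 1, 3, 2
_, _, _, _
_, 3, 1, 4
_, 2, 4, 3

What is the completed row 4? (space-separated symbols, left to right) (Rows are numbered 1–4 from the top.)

1 2 4 3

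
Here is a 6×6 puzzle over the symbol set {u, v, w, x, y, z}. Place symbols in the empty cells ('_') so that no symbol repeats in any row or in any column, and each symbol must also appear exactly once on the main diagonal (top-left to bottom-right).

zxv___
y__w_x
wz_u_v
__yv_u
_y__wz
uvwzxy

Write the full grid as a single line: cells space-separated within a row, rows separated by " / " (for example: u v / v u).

z x v y u w / y u z w v x / w z x u y v / x w y v z u / v y u x w z / u v w z x y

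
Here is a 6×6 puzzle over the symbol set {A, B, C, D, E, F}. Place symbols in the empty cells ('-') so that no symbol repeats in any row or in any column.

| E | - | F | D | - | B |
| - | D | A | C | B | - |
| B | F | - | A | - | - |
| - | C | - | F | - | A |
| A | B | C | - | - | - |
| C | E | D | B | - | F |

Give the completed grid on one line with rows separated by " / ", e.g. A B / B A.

E A F D C B / F D A C B E / B F E A D C / D C B F E A / A B C E F D / C E D B A F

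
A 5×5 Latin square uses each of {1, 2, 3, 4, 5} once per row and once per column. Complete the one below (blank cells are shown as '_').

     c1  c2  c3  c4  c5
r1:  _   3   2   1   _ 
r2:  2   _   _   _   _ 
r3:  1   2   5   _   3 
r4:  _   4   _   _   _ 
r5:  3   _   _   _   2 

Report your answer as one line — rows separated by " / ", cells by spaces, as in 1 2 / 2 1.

Cell (r3,c4): row 3 has {1,2,3,5}; column 4 has {1} → 4.
Cell (r4,c1): row 4 has {4}; column 1 has {1,2,3} → 5.
Cell (r4,c5): row 4 has {4,5}; column 5 has {2,3} → 1.
Cell (r5,c4): row 5 has {2,3}; column 4 has {1,4} → 5.
Cell (r1,c1): row 1 has {1,2,3}; column 1 has {1,2,3,5} → 4.
Cell (r1,c5): row 1 has {1,2,3,4}; column 5 has {1,2,3} → 5.
Cell (r2,c4): row 2 has {2}; column 4 has {1,4,5} → 3.
Cell (r2,c5): row 2 has {2,3}; column 5 has {1,2,3,5} → 4.
Cell (r4,c3): row 4 has {1,4,5}; column 3 has {2,5} → 3.
Cell (r4,c4): row 4 has {1,3,4,5}; column 4 has {1,3,4,5} → 2.
Cell (r5,c2): row 5 has {2,3,5}; column 2 has {2,3,4} → 1.
Cell (r5,c3): row 5 has {1,2,3,5}; column 3 has {2,3,5} → 4.
Cell (r2,c2): row 2 has {2,3,4}; column 2 has {1,2,3,4} → 5.
Cell (r2,c3): row 2 has {2,3,4,5}; column 3 has {2,3,4,5} → 1.

4 3 2 1 5 / 2 5 1 3 4 / 1 2 5 4 3 / 5 4 3 2 1 / 3 1 4 5 2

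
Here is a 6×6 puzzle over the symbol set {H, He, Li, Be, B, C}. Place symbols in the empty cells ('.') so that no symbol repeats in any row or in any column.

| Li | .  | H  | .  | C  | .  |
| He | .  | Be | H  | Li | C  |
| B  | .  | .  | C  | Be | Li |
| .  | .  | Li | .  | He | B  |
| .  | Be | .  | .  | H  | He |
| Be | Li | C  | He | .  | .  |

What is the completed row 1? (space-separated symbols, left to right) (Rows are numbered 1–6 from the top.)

Li He H B C Be

(r1,c6) = Be
(r2,c2) = B
(r3,c3) = He
(r4,c4) = Be
(r5,c1) = C
(r5,c3) = B
(r5,c4) = Li
(r6,c5) = B
(r6,c6) = H
(r1,c2) = He
(r1,c4) = B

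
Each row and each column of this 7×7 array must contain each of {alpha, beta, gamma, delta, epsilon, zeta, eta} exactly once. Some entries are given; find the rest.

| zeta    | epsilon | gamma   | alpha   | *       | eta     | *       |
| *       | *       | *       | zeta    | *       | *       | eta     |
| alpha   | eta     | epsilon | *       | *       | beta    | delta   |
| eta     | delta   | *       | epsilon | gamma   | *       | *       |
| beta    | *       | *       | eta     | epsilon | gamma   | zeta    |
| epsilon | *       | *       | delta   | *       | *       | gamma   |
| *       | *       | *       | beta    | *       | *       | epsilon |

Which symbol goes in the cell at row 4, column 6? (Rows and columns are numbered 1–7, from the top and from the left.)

zeta

(r1,c7) = beta
(r3,c4) = gamma
(r3,c5) = zeta
(r4,c7) = alpha
(r5,c2) = alpha
(r5,c3) = delta
(r1,c5) = delta
(r4,c6) = zeta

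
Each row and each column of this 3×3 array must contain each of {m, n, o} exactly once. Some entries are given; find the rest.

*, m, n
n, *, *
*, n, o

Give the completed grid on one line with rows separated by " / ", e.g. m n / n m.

(r1,c1): row 1 has {m,n}; column 1 has {n}, so it must be o.
(r2,c2): row 2 has {n}; column 2 has {m,n}, so it must be o.
(r2,c3): row 2 has {n,o}; column 3 has {n,o}, so it must be m.
(r3,c1): row 3 has {n,o}; column 1 has {n,o}, so it must be m.

o m n / n o m / m n o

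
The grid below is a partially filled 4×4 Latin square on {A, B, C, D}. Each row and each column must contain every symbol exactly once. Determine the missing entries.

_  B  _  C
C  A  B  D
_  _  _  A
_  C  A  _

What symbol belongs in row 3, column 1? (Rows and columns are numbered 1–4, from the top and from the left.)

B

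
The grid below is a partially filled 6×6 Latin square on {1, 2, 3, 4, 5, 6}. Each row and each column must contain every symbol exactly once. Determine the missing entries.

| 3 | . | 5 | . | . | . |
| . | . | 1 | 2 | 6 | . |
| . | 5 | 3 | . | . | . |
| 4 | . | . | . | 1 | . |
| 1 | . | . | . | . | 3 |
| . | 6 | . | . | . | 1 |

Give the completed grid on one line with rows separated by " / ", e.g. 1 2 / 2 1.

3 1 5 4 2 6 / 5 3 1 2 6 4 / 6 5 3 1 4 2 / 4 2 6 3 1 5 / 1 4 2 6 5 3 / 2 6 4 5 3 1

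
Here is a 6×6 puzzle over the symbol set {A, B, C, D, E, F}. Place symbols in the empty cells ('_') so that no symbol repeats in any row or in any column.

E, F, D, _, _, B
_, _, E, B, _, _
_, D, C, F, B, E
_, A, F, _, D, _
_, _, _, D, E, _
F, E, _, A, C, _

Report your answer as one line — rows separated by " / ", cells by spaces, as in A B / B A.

At row 1, column 4: row 1 has {B,D,E,F}; column 4 has {A,B,D,F}; that leaves C.
At row 1, column 5: row 1 has {B,C,D,E,F}; column 5 has {B,C,D,E}; that leaves A.
At row 2, column 2: row 2 has {B,E}; column 2 has {A,D,E,F}; that leaves C.
At row 2, column 5: row 2 has {B,C,E}; column 5 has {A,B,C,D,E}; that leaves F.
At row 3, column 1: row 3 has {B,C,D,E,F}; column 1 has {E,F}; that leaves A.
At row 4, column 4: row 4 has {A,D,F}; column 4 has {A,B,C,D,F}; that leaves E.
At row 4, column 6: row 4 has {A,D,E,F}; column 6 has {B,E}; that leaves C.
At row 5, column 2: row 5 has {D,E}; column 2 has {A,C,D,E,F}; that leaves B.
At row 5, column 3: row 5 has {B,D,E}; column 3 has {C,D,E,F}; that leaves A.
At row 5, column 6: row 5 has {A,B,D,E}; column 6 has {B,C,E}; that leaves F.
At row 6, column 3: row 6 has {A,C,E,F}; column 3 has {A,C,D,E,F}; that leaves B.
At row 6, column 6: row 6 has {A,B,C,E,F}; column 6 has {B,C,E,F}; that leaves D.
At row 2, column 1: row 2 has {B,C,E,F}; column 1 has {A,E,F}; that leaves D.
At row 2, column 6: row 2 has {B,C,D,E,F}; column 6 has {B,C,D,E,F}; that leaves A.
At row 4, column 1: row 4 has {A,C,D,E,F}; column 1 has {A,D,E,F}; that leaves B.
At row 5, column 1: row 5 has {A,B,D,E,F}; column 1 has {A,B,D,E,F}; that leaves C.

E F D C A B / D C E B F A / A D C F B E / B A F E D C / C B A D E F / F E B A C D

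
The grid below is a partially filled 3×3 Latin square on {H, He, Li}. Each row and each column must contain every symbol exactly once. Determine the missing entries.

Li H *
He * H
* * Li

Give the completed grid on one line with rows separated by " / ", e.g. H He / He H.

Li H He / He Li H / H He Li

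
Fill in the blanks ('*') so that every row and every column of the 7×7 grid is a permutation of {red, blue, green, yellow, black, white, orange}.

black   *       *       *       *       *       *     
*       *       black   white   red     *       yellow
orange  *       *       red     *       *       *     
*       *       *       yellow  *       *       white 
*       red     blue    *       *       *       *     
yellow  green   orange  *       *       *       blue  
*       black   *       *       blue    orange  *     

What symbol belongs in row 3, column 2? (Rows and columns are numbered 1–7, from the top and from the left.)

yellow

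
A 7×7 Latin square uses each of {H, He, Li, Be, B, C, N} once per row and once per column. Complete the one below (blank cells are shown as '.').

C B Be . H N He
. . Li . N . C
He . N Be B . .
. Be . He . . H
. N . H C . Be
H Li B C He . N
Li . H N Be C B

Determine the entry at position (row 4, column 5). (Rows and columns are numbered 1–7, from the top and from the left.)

(r1,c4): row 1 has {H,He,Be,B,C,N}; column 4 has {H,He,Be,C,N}, so it must be Li.
(r2,c4): row 2 has {Li,C,N}; column 4 has {H,He,Li,Be,C,N}, so it must be B.
(r3,c7): row 3 has {He,Be,B,N}; column 7 has {H,He,Be,B,C,N}, so it must be Li.
(r4,c3): row 4 has {H,He,Be}; column 3 has {H,Li,Be,B,N}, so it must be C.
(r4,c5): row 4 has {H,He,Be,C}; column 5 has {H,He,Be,B,C,N}, so it must be Li.

Li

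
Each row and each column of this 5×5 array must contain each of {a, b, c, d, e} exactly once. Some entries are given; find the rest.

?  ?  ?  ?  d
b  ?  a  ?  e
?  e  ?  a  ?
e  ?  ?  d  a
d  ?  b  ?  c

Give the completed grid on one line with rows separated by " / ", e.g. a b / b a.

(r2,c4): row 2 has {a,b,e}; column 4 has {a,d}, so it must be c.
(r3,c1): row 3 has {a,e}; column 1 has {b,d,e}, so it must be c.
(r3,c3): row 3 has {a,c,e}; column 3 has {a,b}, so it must be d.
(r3,c5): row 3 has {a,c,d,e}; column 5 has {a,c,d,e}, so it must be b.
(r4,c3): row 4 has {a,d,e}; column 3 has {a,b,d}, so it must be c.
(r5,c2): row 5 has {b,c,d}; column 2 has {e}, so it must be a.
(r5,c4): row 5 has {a,b,c,d}; column 4 has {a,c,d}, so it must be e.
(r1,c1): row 1 has {d}; column 1 has {b,c,d,e}, so it must be a.
(r1,c3): row 1 has {a,d}; column 3 has {a,b,c,d}, so it must be e.
(r1,c4): row 1 has {a,d,e}; column 4 has {a,c,d,e}, so it must be b.
(r2,c2): row 2 has {a,b,c,e}; column 2 has {a,e}, so it must be d.
(r4,c2): row 4 has {a,c,d,e}; column 2 has {a,d,e}, so it must be b.
(r1,c2): row 1 has {a,b,d,e}; column 2 has {a,b,d,e}, so it must be c.

a c e b d / b d a c e / c e d a b / e b c d a / d a b e c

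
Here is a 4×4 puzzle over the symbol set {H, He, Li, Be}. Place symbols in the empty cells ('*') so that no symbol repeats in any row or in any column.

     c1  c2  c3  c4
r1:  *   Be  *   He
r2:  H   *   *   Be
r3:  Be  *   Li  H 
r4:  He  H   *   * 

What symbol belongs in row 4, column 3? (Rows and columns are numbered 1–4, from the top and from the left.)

Be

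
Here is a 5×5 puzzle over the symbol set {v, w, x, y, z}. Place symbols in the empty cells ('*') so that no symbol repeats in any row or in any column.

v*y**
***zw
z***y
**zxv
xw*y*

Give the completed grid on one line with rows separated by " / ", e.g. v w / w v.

v z y w x / y v x z w / z x w v y / w y z x v / x w v y z

At row 1, column 4: row 1 has {v,y}; column 4 has {x,y,z}; that leaves w.
At row 2, column 1: row 2 has {w,z}; column 1 has {v,x,z}; that leaves y.
At row 3, column 4: row 3 has {y,z}; column 4 has {w,x,y,z}; that leaves v.
At row 4, column 1: row 4 has {v,x,z}; column 1 has {v,x,y,z}; that leaves w.
At row 4, column 2: row 4 has {v,w,x,z}; column 2 has {w}; that leaves y.
At row 5, column 3: row 5 has {w,x,y}; column 3 has {y,z}; that leaves v.
At row 5, column 5: row 5 has {v,w,x,y}; column 5 has {v,w,y}; that leaves z.
At row 1, column 5: row 1 has {v,w,y}; column 5 has {v,w,y,z}; that leaves x.
At row 2, column 3: row 2 has {w,y,z}; column 3 has {v,y,z}; that leaves x.
At row 3, column 2: row 3 has {v,y,z}; column 2 has {w,y}; that leaves x.
At row 3, column 3: row 3 has {v,x,y,z}; column 3 has {v,x,y,z}; that leaves w.
At row 1, column 2: row 1 has {v,w,x,y}; column 2 has {w,x,y}; that leaves z.
At row 2, column 2: row 2 has {w,x,y,z}; column 2 has {w,x,y,z}; that leaves v.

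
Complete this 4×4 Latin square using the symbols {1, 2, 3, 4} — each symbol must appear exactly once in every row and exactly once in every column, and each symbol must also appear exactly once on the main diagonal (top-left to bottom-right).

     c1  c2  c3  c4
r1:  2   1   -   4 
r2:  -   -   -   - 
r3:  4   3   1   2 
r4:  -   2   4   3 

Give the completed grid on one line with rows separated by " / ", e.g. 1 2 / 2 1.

2 1 3 4 / 3 4 2 1 / 4 3 1 2 / 1 2 4 3

row 1 has {1,2,4}; column 3 has {1,4} — only 3 is left for (r1,c3).
row 2 is empty so far; column 2 has {1,2,3}; the diagonal has {1,2,3} — only 4 is left for (r2,c2).
row 2 has {4}; column 3 has {1,3,4} — only 2 is left for (r2,c3).
row 2 has {2,4}; column 4 has {2,3,4} — only 1 is left for (r2,c4).
row 4 has {2,3,4}; column 1 has {2,4} — only 1 is left for (r4,c1).
row 2 has {1,2,4}; column 1 has {1,2,4} — only 3 is left for (r2,c1).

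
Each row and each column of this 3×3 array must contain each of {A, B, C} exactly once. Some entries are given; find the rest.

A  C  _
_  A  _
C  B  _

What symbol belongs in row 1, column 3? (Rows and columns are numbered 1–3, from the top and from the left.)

B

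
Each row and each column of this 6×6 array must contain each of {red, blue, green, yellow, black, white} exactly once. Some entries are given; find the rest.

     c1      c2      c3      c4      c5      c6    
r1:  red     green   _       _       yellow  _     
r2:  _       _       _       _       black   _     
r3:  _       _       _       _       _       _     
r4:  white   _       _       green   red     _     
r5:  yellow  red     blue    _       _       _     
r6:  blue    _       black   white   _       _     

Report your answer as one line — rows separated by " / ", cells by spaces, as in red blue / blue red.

(r1,c3) = white
(r2,c1) = green
(r3,c1) = black
(r4,c3) = yellow
(r5,c4) = black
(r6,c2) = yellow
(r6,c5) = green
(r6,c6) = red
(r1,c4) = blue
(r1,c6) = black
(r2,c3) = red
(r2,c4) = yellow
(r3,c3) = green
(r3,c4) = red
(r4,c6) = blue
(r5,c5) = white
(r5,c6) = green
(r2,c6) = white
(r3,c5) = blue
(r3,c6) = yellow
(r4,c2) = black
(r2,c2) = blue
(r3,c2) = white

red green white blue yellow black / green blue red yellow black white / black white green red blue yellow / white black yellow green red blue / yellow red blue black white green / blue yellow black white green red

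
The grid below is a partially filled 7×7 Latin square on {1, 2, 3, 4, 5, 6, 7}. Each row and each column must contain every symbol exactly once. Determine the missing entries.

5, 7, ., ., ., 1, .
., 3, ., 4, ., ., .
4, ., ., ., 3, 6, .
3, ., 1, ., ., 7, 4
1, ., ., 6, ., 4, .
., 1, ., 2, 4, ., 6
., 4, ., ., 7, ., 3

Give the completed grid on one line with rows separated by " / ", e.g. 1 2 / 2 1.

5 7 4 3 6 1 2 / 6 3 7 4 1 2 5 / 4 5 2 7 3 6 1 / 3 6 1 5 2 7 4 / 1 2 3 6 5 4 7 / 7 1 5 2 4 3 6 / 2 4 6 1 7 5 3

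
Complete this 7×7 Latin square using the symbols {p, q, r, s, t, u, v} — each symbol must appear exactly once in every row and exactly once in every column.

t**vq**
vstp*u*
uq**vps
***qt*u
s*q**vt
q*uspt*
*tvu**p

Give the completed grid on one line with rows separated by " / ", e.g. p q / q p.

t u p v q s r / v s t p r u q / u q r t v p s / p v s q t r u / s p q r u v t / q r u s p t v / r t v u s q p

Cell (r1,c7): row 1 has {q,t,v}; column 7 has {p,s,t,u} → r.
Cell (r2,c5): row 2 has {p,s,t,u,v}; column 5 has {p,q,t,v} → r.
Cell (r2,c7): row 2 has {p,r,s,t,u,v}; column 7 has {p,r,s,t,u} → q.
Cell (r3,c3): row 3 has {p,q,s,u,v}; column 3 has {q,t,u,v} → r.
Cell (r3,c4): row 3 has {p,q,r,s,u,v}; column 4 has {p,q,s,u,v} → t.
Cell (r5,c4): row 5 has {q,s,t,v}; column 4 has {p,q,s,t,u,v} → r.
Cell (r5,c5): row 5 has {q,r,s,t,v}; column 5 has {p,q,r,t,v} → u.
Cell (r6,c7): row 6 has {p,q,s,t,u}; column 7 has {p,q,r,s,t,u} → v.
Cell (r7,c1): row 7 has {p,t,u,v}; column 1 has {q,s,t,u,v} → r.
Cell (r7,c5): row 7 has {p,r,t,u,v}; column 5 has {p,q,r,t,u,v} → s.
Cell (r7,c6): row 7 has {p,r,s,t,u,v}; column 6 has {p,t,u,v} → q.
Cell (r1,c6): row 1 has {q,r,t,v}; column 6 has {p,q,t,u,v} → s.
Cell (r4,c1): row 4 has {q,t,u}; column 1 has {q,r,s,t,u,v} → p.
Cell (r4,c3): row 4 has {p,q,t,u}; column 3 has {q,r,t,u,v} → s.
Cell (r4,c6): row 4 has {p,q,s,t,u}; column 6 has {p,q,s,t,u,v} → r.
Cell (r5,c2): row 5 has {q,r,s,t,u,v}; column 2 has {q,s,t} → p.
Cell (r6,c2): row 6 has {p,q,s,t,u,v}; column 2 has {p,q,s,t} → r.
Cell (r1,c2): row 1 has {q,r,s,t,v}; column 2 has {p,q,r,s,t} → u.
Cell (r1,c3): row 1 has {q,r,s,t,u,v}; column 3 has {q,r,s,t,u,v} → p.
Cell (r4,c2): row 4 has {p,q,r,s,t,u}; column 2 has {p,q,r,s,t,u} → v.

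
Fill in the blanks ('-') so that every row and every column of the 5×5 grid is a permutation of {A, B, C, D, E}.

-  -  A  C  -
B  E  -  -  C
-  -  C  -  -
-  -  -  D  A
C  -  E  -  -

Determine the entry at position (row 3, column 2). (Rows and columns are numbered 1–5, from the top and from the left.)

(r2,c3): row 2 has {B,C,E}; column 3 has {A,C,E}, so it must be D.
(r2,c4): row 2 has {B,C,D,E}; column 4 has {C,D}, so it must be A.
(r4,c1): row 4 has {A,D}; column 1 has {B,C}, so it must be E.
(r4,c3): row 4 has {A,D,E}; column 3 has {A,C,D,E}, so it must be B.
(r5,c4): row 5 has {C,E}; column 4 has {A,C,D}, so it must be B.
(r5,c5): row 5 has {B,C,E}; column 5 has {A,C}, so it must be D.
(r1,c1): row 1 has {A,C}; column 1 has {B,C,E}, so it must be D.
(r1,c2): row 1 has {A,C,D}; column 2 has {E}, so it must be B.
(r1,c5): row 1 has {A,B,C,D}; column 5 has {A,C,D}, so it must be E.
(r3,c1): row 3 has {C}; column 1 has {B,C,D,E}, so it must be A.
(r3,c2): row 3 has {A,C}; column 2 has {B,E}, so it must be D.

D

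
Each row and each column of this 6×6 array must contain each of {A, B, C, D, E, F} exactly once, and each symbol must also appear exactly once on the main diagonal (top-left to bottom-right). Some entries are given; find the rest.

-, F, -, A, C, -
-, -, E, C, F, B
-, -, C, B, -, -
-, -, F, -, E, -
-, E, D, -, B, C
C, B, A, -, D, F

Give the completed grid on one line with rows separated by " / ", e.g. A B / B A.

E F B A C D / D A E C F B / F D C B A E / B C F D E A / A E D F B C / C B A E D F

Cell (r1,c3): row 1 has {A,C,F}; column 3 has {A,C,D,E,F} → B.
Cell (r3,c5): row 3 has {B,C}; column 5 has {B,C,D,E,F} → A.
Cell (r4,c4): row 4 has {E,F}; column 4 has {A,B,C}; the diagonal has {B,C,F} → D.
Cell (r4,c6): row 4 has {D,E,F}; column 6 has {B,C,F} → A.
Cell (r5,c4): row 5 has {B,C,D,E}; column 4 has {A,B,C,D} → F.
Cell (r6,c4): row 6 has {A,B,C,D,F}; column 4 has {A,B,C,D,F} → E.
Cell (r1,c1): row 1 has {A,B,C,F}; column 1 has {C}; the diagonal has {B,C,D,F} → E.
Cell (r1,c6): row 1 has {A,B,C,E,F}; column 6 has {A,B,C,F} → D.
Cell (r2,c2): row 2 has {B,C,E,F}; column 2 has {B,E,F}; the diagonal has {B,C,D,E,F} → A.
Cell (r3,c2): row 3 has {A,B,C}; column 2 has {A,B,E,F} → D.
Cell (r3,c6): row 3 has {A,B,C,D}; column 6 has {A,B,C,D,F} → E.
Cell (r4,c1): row 4 has {A,D,E,F}; column 1 has {C,E} → B.
Cell (r4,c2): row 4 has {A,B,D,E,F}; column 2 has {A,B,D,E,F} → C.
Cell (r5,c1): row 5 has {B,C,D,E,F}; column 1 has {B,C,E} → A.
Cell (r2,c1): row 2 has {A,B,C,E,F}; column 1 has {A,B,C,E} → D.
Cell (r3,c1): row 3 has {A,B,C,D,E}; column 1 has {A,B,C,D,E} → F.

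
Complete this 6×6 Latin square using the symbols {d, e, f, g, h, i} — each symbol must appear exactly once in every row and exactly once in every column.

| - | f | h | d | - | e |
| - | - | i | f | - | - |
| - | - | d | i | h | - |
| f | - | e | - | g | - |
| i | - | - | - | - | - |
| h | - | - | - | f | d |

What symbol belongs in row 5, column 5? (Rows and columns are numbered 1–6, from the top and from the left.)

(r1,c1): row 1 has {d,e,f,h}; column 1 has {f,h,i}, so it must be g.
(r1,c5): row 1 has {d,e,f,g,h}; column 5 has {f,g,h}, so it must be i.
(r3,c1): row 3 has {d,h,i}; column 1 has {f,g,h,i}, so it must be e.
(r3,c2): row 3 has {d,e,h,i}; column 2 has {f}, so it must be g.
(r3,c6): row 3 has {d,e,g,h,i}; column 6 has {d,e}, so it must be f.
(r4,c4): row 4 has {e,f,g}; column 4 has {d,f,i}, so it must be h.
(r4,c6): row 4 has {e,f,g,h}; column 6 has {d,e,f}, so it must be i.
(r6,c3): row 6 has {d,f,h}; column 3 has {d,e,h,i}, so it must be g.
(r6,c4): row 6 has {d,f,g,h}; column 4 has {d,f,h,i}, so it must be e.
(r2,c1): row 2 has {f,i}; column 1 has {e,f,g,h,i}, so it must be d.
(r2,c5): row 2 has {d,f,i}; column 5 has {f,g,h,i}, so it must be e.
(r4,c2): row 4 has {e,f,g,h,i}; column 2 has {f,g}, so it must be d.
(r5,c3): row 5 has {i}; column 3 has {d,e,g,h,i}, so it must be f.
(r5,c4): row 5 has {f,i}; column 4 has {d,e,f,h,i}, so it must be g.
(r5,c5): row 5 has {f,g,i}; column 5 has {e,f,g,h,i}, so it must be d.

d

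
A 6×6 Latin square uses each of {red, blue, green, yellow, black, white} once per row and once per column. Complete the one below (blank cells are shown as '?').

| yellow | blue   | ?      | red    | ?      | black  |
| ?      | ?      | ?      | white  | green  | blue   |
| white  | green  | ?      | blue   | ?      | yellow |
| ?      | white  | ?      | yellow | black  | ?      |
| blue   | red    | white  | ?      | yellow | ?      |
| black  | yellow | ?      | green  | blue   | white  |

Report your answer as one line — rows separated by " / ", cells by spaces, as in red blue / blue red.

yellow blue green red white black / red black yellow white green blue / white green black blue red yellow / green white blue yellow black red / blue red white black yellow green / black yellow red green blue white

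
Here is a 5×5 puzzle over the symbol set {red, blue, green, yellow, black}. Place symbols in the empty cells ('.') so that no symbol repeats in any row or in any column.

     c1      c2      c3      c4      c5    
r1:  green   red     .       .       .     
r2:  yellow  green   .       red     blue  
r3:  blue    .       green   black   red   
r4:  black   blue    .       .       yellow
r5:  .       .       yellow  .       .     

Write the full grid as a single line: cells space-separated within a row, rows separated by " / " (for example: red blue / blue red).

(r1,c5) = black
(r2,c3) = black
(r3,c2) = yellow
(r4,c3) = red
(r4,c4) = green
(r5,c1) = red
(r5,c2) = black
(r5,c4) = blue
(r5,c5) = green
(r1,c3) = blue
(r1,c4) = yellow

green red blue yellow black / yellow green black red blue / blue yellow green black red / black blue red green yellow / red black yellow blue green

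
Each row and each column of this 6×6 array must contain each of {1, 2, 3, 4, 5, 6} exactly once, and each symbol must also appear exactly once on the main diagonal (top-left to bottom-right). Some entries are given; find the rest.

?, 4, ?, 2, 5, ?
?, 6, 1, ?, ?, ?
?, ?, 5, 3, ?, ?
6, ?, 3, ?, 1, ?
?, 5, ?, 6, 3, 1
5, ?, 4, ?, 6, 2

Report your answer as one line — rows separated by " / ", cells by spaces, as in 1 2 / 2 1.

Cell (r1,c1): row 1 has {2,4,5}; column 1 has {5,6}; the diagonal has {2,3,5,6} → 1.
Cell (r1,c3): row 1 has {1,2,4,5}; column 3 has {1,3,4,5} → 6.
Cell (r1,c6): row 1 has {1,2,4,5,6}; column 6 has {1,2} → 3.
Cell (r4,c2): row 4 has {1,3,6}; column 2 has {4,5,6} → 2.
Cell (r4,c4): row 4 has {1,2,3,6}; column 4 has {2,3,6}; the diagonal has {1,2,3,5,6} → 4.
Cell (r4,c6): row 4 has {1,2,3,4,6}; column 6 has {1,2,3} → 5.
Cell (r5,c3): row 5 has {1,3,5,6}; column 3 has {1,3,4,5,6} → 2.
Cell (r6,c4): row 6 has {2,4,5,6}; column 4 has {2,3,4,6} → 1.
Cell (r2,c4): row 2 has {1,6}; column 4 has {1,2,3,4,6} → 5.
Cell (r2,c6): row 2 has {1,5,6}; column 6 has {1,2,3,5} → 4.
Cell (r3,c2): row 3 has {3,5}; column 2 has {2,4,5,6} → 1.
Cell (r3,c6): row 3 has {1,3,5}; column 6 has {1,2,3,4,5} → 6.
Cell (r5,c1): row 5 has {1,2,3,5,6}; column 1 has {1,5,6} → 4.
Cell (r6,c2): row 6 has {1,2,4,5,6}; column 2 has {1,2,4,5,6} → 3.
Cell (r2,c5): row 2 has {1,4,5,6}; column 5 has {1,3,5,6} → 2.
Cell (r3,c1): row 3 has {1,3,5,6}; column 1 has {1,4,5,6} → 2.
Cell (r3,c5): row 3 has {1,2,3,5,6}; column 5 has {1,2,3,5,6} → 4.
Cell (r2,c1): row 2 has {1,2,4,5,6}; column 1 has {1,2,4,5,6} → 3.

1 4 6 2 5 3 / 3 6 1 5 2 4 / 2 1 5 3 4 6 / 6 2 3 4 1 5 / 4 5 2 6 3 1 / 5 3 4 1 6 2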